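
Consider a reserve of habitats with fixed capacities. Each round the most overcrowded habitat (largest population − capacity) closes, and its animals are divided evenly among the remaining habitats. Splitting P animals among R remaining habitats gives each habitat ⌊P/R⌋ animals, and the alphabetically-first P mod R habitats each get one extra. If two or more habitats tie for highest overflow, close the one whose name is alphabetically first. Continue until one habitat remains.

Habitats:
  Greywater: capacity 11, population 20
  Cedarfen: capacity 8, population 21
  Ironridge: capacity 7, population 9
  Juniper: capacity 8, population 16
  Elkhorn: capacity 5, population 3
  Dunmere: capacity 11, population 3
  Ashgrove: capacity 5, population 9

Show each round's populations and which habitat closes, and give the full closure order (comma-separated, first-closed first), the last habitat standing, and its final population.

Closure order: Cedarfen, Greywater, Juniper, Ashgrove, Ironridge, Elkhorn
Last habitat: Dunmere with 81 animals

Round 1: Ashgrove=9 Cedarfen=21 Dunmere=3 Elkhorn=3 Greywater=20 Ironridge=9 Juniper=16 → close Cedarfen (overflow 13)
  21÷6 = 3 each, +1 to first 3
Round 2: Ashgrove=13 Dunmere=7 Elkhorn=7 Greywater=23 Ironridge=12 Juniper=19 → close Greywater (overflow 12)
  23÷5 = 4 each, +1 to first 3
Round 3: Ashgrove=18 Dunmere=12 Elkhorn=12 Ironridge=16 Juniper=23 → close Juniper (overflow 15)
  23÷4 = 5 each, +1 to first 3
Round 4: Ashgrove=24 Dunmere=18 Elkhorn=18 Ironridge=21 → close Ashgrove (overflow 19)
  24÷3 = 8 each, +1 to first 0
Round 5: Dunmere=26 Elkhorn=26 Ironridge=29 → close Ironridge (overflow 22)
  29÷2 = 14 each, +1 to first 1
Round 6: Dunmere=41 Elkhorn=40 → close Elkhorn (overflow 35)
  40÷1 = 40 each, +1 to first 0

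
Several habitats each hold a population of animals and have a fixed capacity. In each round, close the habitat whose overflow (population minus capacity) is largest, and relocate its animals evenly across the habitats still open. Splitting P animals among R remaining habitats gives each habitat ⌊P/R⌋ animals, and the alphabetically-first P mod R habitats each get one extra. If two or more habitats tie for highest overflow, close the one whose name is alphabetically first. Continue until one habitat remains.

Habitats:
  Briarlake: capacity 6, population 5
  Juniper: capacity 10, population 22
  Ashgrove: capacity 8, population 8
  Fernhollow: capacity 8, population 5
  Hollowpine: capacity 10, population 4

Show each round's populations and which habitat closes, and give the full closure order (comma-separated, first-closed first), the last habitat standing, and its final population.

Closure order: Juniper, Ashgrove, Briarlake, Fernhollow
Last habitat: Hollowpine with 44 animals

Round 1: Ashgrove=8 Briarlake=5 Fernhollow=5 Hollowpine=4 Juniper=22 → close Juniper (overflow 12)
  22÷4 = 5 each, +1 to first 2
Round 2: Ashgrove=14 Briarlake=11 Fernhollow=10 Hollowpine=9 → close Ashgrove (overflow 6)
  14÷3 = 4 each, +1 to first 2
Round 3: Briarlake=16 Fernhollow=15 Hollowpine=13 → close Briarlake (overflow 10)
  16÷2 = 8 each, +1 to first 0
Round 4: Fernhollow=23 Hollowpine=21 → close Fernhollow (overflow 15)
  23÷1 = 23 each, +1 to first 0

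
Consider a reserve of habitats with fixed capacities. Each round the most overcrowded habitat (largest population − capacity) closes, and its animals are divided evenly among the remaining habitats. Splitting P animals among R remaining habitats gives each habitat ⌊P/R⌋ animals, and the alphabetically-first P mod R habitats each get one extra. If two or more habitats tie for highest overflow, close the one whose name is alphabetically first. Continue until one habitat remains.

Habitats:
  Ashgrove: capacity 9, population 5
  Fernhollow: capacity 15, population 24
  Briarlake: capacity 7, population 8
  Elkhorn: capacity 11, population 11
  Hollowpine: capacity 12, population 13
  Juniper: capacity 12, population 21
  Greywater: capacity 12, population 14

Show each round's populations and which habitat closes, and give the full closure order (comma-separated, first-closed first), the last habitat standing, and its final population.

Closure order: Fernhollow, Juniper, Greywater, Briarlake, Elkhorn, Hollowpine
Last habitat: Ashgrove with 96 animals

Round 1: Ashgrove=5 Briarlake=8 Elkhorn=11 Fernhollow=24 Greywater=14 Hollowpine=13 Juniper=21 → close Fernhollow (overflow 9)
  24÷6 = 4 each, +1 to first 0
Round 2: Ashgrove=9 Briarlake=12 Elkhorn=15 Greywater=18 Hollowpine=17 Juniper=25 → close Juniper (overflow 13)
  25÷5 = 5 each, +1 to first 0
Round 3: Ashgrove=14 Briarlake=17 Elkhorn=20 Greywater=23 Hollowpine=22 → close Greywater (overflow 11)
  23÷4 = 5 each, +1 to first 3
Round 4: Ashgrove=20 Briarlake=23 Elkhorn=26 Hollowpine=27 → close Briarlake (overflow 16)
  23÷3 = 7 each, +1 to first 2
Round 5: Ashgrove=28 Elkhorn=34 Hollowpine=34 → close Elkhorn (overflow 23)
  34÷2 = 17 each, +1 to first 0
Round 6: Ashgrove=45 Hollowpine=51 → close Hollowpine (overflow 39)
  51÷1 = 51 each, +1 to first 0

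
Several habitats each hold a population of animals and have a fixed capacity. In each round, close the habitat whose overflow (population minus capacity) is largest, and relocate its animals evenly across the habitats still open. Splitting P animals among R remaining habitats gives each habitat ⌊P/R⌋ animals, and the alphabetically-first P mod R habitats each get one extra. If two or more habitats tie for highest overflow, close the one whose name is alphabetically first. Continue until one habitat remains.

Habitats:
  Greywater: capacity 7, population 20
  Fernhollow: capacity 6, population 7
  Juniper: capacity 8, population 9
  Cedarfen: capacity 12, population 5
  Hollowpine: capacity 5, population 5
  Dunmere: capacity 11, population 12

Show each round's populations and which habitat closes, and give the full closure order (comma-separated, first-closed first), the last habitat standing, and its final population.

Closure order: Greywater, Dunmere, Fernhollow, Juniper, Hollowpine
Last habitat: Cedarfen with 58 animals

Round 1: Cedarfen=5 Dunmere=12 Fernhollow=7 Greywater=20 Hollowpine=5 Juniper=9 → close Greywater (overflow 13)
  20÷5 = 4 each, +1 to first 0
Round 2: Cedarfen=9 Dunmere=16 Fernhollow=11 Hollowpine=9 Juniper=13 → close Dunmere (overflow 5)
  16÷4 = 4 each, +1 to first 0
Round 3: Cedarfen=13 Fernhollow=15 Hollowpine=13 Juniper=17 → close Fernhollow (overflow 9)
  15÷3 = 5 each, +1 to first 0
Round 4: Cedarfen=18 Hollowpine=18 Juniper=22 → close Juniper (overflow 14)
  22÷2 = 11 each, +1 to first 0
Round 5: Cedarfen=29 Hollowpine=29 → close Hollowpine (overflow 24)
  29÷1 = 29 each, +1 to first 0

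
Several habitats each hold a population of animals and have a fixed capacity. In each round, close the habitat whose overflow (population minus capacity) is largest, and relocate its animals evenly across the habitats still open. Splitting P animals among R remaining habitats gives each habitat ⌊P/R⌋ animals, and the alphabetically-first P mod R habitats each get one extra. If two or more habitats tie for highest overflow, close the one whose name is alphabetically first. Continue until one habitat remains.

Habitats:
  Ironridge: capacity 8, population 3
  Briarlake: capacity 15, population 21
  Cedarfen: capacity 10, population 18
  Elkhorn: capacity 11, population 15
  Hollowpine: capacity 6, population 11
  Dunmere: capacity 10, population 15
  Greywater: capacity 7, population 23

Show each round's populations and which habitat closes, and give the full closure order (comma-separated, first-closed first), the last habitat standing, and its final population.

Round 1: Briarlake=21 Cedarfen=18 Dunmere=15 Elkhorn=15 Greywater=23 Hollowpine=11 Ironridge=3 → close Greywater (overflow 16)
  23÷6 = 3 each, +1 to first 5
Round 2: Briarlake=25 Cedarfen=22 Dunmere=19 Elkhorn=19 Hollowpine=15 Ironridge=6 → close Cedarfen (overflow 12)
  22÷5 = 4 each, +1 to first 2
Round 3: Briarlake=30 Dunmere=24 Elkhorn=23 Hollowpine=19 Ironridge=10 → close Briarlake (overflow 15)
  30÷4 = 7 each, +1 to first 2
Round 4: Dunmere=32 Elkhorn=31 Hollowpine=26 Ironridge=17 → close Dunmere (overflow 22)
  32÷3 = 10 each, +1 to first 2
Round 5: Elkhorn=42 Hollowpine=37 Ironridge=27 → close Elkhorn (overflow 31)
  42÷2 = 21 each, +1 to first 0
Round 6: Hollowpine=58 Ironridge=48 → close Hollowpine (overflow 52)
  58÷1 = 58 each, +1 to first 0

Closure order: Greywater, Cedarfen, Briarlake, Dunmere, Elkhorn, Hollowpine
Last habitat: Ironridge with 106 animals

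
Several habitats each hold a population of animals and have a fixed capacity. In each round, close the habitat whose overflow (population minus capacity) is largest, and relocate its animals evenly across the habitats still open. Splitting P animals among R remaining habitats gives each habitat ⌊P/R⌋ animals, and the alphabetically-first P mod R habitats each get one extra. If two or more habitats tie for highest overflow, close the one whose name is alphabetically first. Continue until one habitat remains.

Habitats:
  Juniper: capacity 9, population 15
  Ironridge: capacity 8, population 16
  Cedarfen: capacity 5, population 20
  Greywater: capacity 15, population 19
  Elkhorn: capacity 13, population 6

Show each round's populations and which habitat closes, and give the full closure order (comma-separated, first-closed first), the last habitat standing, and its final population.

Round 1: Cedarfen=20 Elkhorn=6 Greywater=19 Ironridge=16 Juniper=15 → close Cedarfen (overflow 15)
  20÷4 = 5 each, +1 to first 0
Round 2: Elkhorn=11 Greywater=24 Ironridge=21 Juniper=20 → close Ironridge (overflow 13)
  21÷3 = 7 each, +1 to first 0
Round 3: Elkhorn=18 Greywater=31 Juniper=27 → close Juniper (overflow 18)
  27÷2 = 13 each, +1 to first 1
Round 4: Elkhorn=32 Greywater=44 → close Greywater (overflow 29)
  44÷1 = 44 each, +1 to first 0

Closure order: Cedarfen, Ironridge, Juniper, Greywater
Last habitat: Elkhorn with 76 animals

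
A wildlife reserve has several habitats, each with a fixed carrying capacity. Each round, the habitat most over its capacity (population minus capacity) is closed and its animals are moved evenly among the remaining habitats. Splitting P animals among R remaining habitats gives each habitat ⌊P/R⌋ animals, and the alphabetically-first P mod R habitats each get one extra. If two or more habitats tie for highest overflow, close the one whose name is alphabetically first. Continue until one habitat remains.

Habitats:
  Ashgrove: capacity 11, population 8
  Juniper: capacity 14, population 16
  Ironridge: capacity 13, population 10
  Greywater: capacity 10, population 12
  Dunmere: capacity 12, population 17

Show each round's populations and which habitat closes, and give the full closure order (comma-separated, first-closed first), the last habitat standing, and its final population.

Closure order: Dunmere, Greywater, Juniper, Ashgrove
Last habitat: Ironridge with 63 animals

Round 1: Ashgrove=8 Dunmere=17 Greywater=12 Ironridge=10 Juniper=16 → close Dunmere (overflow 5)
  17÷4 = 4 each, +1 to first 1
Round 2: Ashgrove=13 Greywater=16 Ironridge=14 Juniper=20 → close Greywater (overflow 6)
  16÷3 = 5 each, +1 to first 1
Round 3: Ashgrove=19 Ironridge=19 Juniper=25 → close Juniper (overflow 11)
  25÷2 = 12 each, +1 to first 1
Round 4: Ashgrove=32 Ironridge=31 → close Ashgrove (overflow 21)
  32÷1 = 32 each, +1 to first 0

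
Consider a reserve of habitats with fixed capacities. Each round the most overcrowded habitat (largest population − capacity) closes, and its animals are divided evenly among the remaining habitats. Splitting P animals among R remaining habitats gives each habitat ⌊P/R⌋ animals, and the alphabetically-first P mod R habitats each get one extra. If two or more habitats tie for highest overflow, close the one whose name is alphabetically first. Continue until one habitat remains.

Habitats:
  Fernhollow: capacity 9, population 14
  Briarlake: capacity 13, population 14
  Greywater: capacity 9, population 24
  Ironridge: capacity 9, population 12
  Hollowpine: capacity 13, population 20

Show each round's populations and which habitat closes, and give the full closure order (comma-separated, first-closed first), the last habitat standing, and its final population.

Round 1: Briarlake=14 Fernhollow=14 Greywater=24 Hollowpine=20 Ironridge=12 → close Greywater (overflow 15)
  24÷4 = 6 each, +1 to first 0
Round 2: Briarlake=20 Fernhollow=20 Hollowpine=26 Ironridge=18 → close Hollowpine (overflow 13)
  26÷3 = 8 each, +1 to first 2
Round 3: Briarlake=29 Fernhollow=29 Ironridge=26 → close Fernhollow (overflow 20)
  29÷2 = 14 each, +1 to first 1
Round 4: Briarlake=44 Ironridge=40 → close Briarlake (overflow 31)
  44÷1 = 44 each, +1 to first 0

Closure order: Greywater, Hollowpine, Fernhollow, Briarlake
Last habitat: Ironridge with 84 animals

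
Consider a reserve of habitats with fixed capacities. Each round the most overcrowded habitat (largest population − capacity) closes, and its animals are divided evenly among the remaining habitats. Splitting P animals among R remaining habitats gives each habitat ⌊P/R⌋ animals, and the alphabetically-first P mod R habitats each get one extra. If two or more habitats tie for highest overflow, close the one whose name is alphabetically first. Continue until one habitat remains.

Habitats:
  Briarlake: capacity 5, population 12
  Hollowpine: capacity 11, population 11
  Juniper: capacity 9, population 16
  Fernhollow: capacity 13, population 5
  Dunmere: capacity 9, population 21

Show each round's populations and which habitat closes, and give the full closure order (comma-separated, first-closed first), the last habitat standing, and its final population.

Round 1: Briarlake=12 Dunmere=21 Fernhollow=5 Hollowpine=11 Juniper=16 → close Dunmere (overflow 12)
  21÷4 = 5 each, +1 to first 1
Round 2: Briarlake=18 Fernhollow=10 Hollowpine=16 Juniper=21 → close Briarlake (overflow 13)
  18÷3 = 6 each, +1 to first 0
Round 3: Fernhollow=16 Hollowpine=22 Juniper=27 → close Juniper (overflow 18)
  27÷2 = 13 each, +1 to first 1
Round 4: Fernhollow=30 Hollowpine=35 → close Hollowpine (overflow 24)
  35÷1 = 35 each, +1 to first 0

Closure order: Dunmere, Briarlake, Juniper, Hollowpine
Last habitat: Fernhollow with 65 animals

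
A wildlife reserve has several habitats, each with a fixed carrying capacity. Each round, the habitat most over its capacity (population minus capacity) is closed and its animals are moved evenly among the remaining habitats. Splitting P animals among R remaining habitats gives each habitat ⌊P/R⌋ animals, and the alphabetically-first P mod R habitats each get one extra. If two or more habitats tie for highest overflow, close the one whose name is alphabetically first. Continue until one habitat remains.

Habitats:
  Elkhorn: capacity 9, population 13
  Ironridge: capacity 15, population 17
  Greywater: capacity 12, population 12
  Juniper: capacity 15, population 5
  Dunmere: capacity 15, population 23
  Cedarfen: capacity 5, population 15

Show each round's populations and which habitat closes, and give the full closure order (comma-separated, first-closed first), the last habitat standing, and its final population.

Closure order: Cedarfen, Dunmere, Elkhorn, Ironridge, Greywater
Last habitat: Juniper with 85 animals

Round 1: Cedarfen=15 Dunmere=23 Elkhorn=13 Greywater=12 Ironridge=17 Juniper=5 → close Cedarfen (overflow 10)
  15÷5 = 3 each, +1 to first 0
Round 2: Dunmere=26 Elkhorn=16 Greywater=15 Ironridge=20 Juniper=8 → close Dunmere (overflow 11)
  26÷4 = 6 each, +1 to first 2
Round 3: Elkhorn=23 Greywater=22 Ironridge=26 Juniper=14 → close Elkhorn (overflow 14)
  23÷3 = 7 each, +1 to first 2
Round 4: Greywater=30 Ironridge=34 Juniper=21 → close Ironridge (overflow 19)
  34÷2 = 17 each, +1 to first 0
Round 5: Greywater=47 Juniper=38 → close Greywater (overflow 35)
  47÷1 = 47 each, +1 to first 0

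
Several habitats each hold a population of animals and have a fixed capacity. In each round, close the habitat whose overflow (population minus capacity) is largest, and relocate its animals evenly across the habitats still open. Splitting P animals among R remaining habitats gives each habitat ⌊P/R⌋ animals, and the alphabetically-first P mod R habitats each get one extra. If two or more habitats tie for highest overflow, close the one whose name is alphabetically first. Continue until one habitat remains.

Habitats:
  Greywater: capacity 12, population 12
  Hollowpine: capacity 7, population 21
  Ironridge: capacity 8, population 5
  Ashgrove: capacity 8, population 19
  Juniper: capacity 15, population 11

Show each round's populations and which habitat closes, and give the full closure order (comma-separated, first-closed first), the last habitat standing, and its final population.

Closure order: Hollowpine, Ashgrove, Greywater, Ironridge
Last habitat: Juniper with 68 animals

Round 1: Ashgrove=19 Greywater=12 Hollowpine=21 Ironridge=5 Juniper=11 → close Hollowpine (overflow 14)
  21÷4 = 5 each, +1 to first 1
Round 2: Ashgrove=25 Greywater=17 Ironridge=10 Juniper=16 → close Ashgrove (overflow 17)
  25÷3 = 8 each, +1 to first 1
Round 3: Greywater=26 Ironridge=18 Juniper=24 → close Greywater (overflow 14)
  26÷2 = 13 each, +1 to first 0
Round 4: Ironridge=31 Juniper=37 → close Ironridge (overflow 23)
  31÷1 = 31 each, +1 to first 0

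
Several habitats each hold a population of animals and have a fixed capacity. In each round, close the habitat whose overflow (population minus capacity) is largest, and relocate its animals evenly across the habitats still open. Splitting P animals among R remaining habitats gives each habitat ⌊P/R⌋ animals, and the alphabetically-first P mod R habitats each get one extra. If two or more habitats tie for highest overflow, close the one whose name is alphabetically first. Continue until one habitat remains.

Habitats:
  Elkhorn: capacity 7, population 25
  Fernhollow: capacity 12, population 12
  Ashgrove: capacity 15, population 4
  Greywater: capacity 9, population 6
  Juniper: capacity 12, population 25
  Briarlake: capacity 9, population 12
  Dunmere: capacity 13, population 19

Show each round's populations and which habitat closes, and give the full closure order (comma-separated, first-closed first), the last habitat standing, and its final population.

Round 1: Ashgrove=4 Briarlake=12 Dunmere=19 Elkhorn=25 Fernhollow=12 Greywater=6 Juniper=25 → close Elkhorn (overflow 18)
  25÷6 = 4 each, +1 to first 1
Round 2: Ashgrove=9 Briarlake=16 Dunmere=23 Fernhollow=16 Greywater=10 Juniper=29 → close Juniper (overflow 17)
  29÷5 = 5 each, +1 to first 4
Round 3: Ashgrove=15 Briarlake=22 Dunmere=29 Fernhollow=22 Greywater=15 → close Dunmere (overflow 16)
  29÷4 = 7 each, +1 to first 1
Round 4: Ashgrove=23 Briarlake=29 Fernhollow=29 Greywater=22 → close Briarlake (overflow 20)
  29÷3 = 9 each, +1 to first 2
Round 5: Ashgrove=33 Fernhollow=39 Greywater=31 → close Fernhollow (overflow 27)
  39÷2 = 19 each, +1 to first 1
Round 6: Ashgrove=53 Greywater=50 → close Greywater (overflow 41)
  50÷1 = 50 each, +1 to first 0

Closure order: Elkhorn, Juniper, Dunmere, Briarlake, Fernhollow, Greywater
Last habitat: Ashgrove with 103 animals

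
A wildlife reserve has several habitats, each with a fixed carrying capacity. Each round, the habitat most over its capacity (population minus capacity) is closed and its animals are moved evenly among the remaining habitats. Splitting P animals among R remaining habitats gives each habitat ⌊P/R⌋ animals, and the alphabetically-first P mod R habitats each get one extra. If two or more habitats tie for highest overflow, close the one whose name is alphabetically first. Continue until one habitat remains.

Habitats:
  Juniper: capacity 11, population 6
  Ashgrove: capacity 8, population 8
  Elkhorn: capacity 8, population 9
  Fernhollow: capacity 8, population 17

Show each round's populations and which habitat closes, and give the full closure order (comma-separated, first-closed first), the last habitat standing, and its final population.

Closure order: Fernhollow, Elkhorn, Ashgrove
Last habitat: Juniper with 40 animals

Round 1: Ashgrove=8 Elkhorn=9 Fernhollow=17 Juniper=6 → close Fernhollow (overflow 9)
  17÷3 = 5 each, +1 to first 2
Round 2: Ashgrove=14 Elkhorn=15 Juniper=11 → close Elkhorn (overflow 7)
  15÷2 = 7 each, +1 to first 1
Round 3: Ashgrove=22 Juniper=18 → close Ashgrove (overflow 14)
  22÷1 = 22 each, +1 to first 0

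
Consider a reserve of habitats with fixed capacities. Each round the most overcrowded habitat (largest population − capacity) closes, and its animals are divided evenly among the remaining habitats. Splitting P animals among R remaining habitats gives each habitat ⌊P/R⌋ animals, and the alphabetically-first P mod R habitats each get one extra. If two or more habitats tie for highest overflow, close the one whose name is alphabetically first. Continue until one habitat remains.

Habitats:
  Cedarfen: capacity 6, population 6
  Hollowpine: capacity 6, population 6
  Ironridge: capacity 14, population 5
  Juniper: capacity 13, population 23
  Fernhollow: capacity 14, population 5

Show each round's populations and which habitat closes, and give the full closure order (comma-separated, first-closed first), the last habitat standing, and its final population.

Closure order: Juniper, Cedarfen, Hollowpine, Fernhollow
Last habitat: Ironridge with 45 animals

Round 1: Cedarfen=6 Fernhollow=5 Hollowpine=6 Ironridge=5 Juniper=23 → close Juniper (overflow 10)
  23÷4 = 5 each, +1 to first 3
Round 2: Cedarfen=12 Fernhollow=11 Hollowpine=12 Ironridge=10 → close Cedarfen (overflow 6)
  12÷3 = 4 each, +1 to first 0
Round 3: Fernhollow=15 Hollowpine=16 Ironridge=14 → close Hollowpine (overflow 10)
  16÷2 = 8 each, +1 to first 0
Round 4: Fernhollow=23 Ironridge=22 → close Fernhollow (overflow 9)
  23÷1 = 23 each, +1 to first 0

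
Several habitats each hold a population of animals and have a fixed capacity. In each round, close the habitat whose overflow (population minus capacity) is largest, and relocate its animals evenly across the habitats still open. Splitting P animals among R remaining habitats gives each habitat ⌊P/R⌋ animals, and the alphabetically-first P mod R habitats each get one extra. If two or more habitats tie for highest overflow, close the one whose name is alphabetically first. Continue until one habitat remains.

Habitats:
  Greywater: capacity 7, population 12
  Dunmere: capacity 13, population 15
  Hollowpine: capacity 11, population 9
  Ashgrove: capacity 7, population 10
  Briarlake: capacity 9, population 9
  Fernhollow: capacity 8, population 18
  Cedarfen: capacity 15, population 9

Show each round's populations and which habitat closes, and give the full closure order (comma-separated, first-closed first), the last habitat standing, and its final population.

Round 1: Ashgrove=10 Briarlake=9 Cedarfen=9 Dunmere=15 Fernhollow=18 Greywater=12 Hollowpine=9 → close Fernhollow (overflow 10)
  18÷6 = 3 each, +1 to first 0
Round 2: Ashgrove=13 Briarlake=12 Cedarfen=12 Dunmere=18 Greywater=15 Hollowpine=12 → close Greywater (overflow 8)
  15÷5 = 3 each, +1 to first 0
Round 3: Ashgrove=16 Briarlake=15 Cedarfen=15 Dunmere=21 Hollowpine=15 → close Ashgrove (overflow 9)
  16÷4 = 4 each, +1 to first 0
Round 4: Briarlake=19 Cedarfen=19 Dunmere=25 Hollowpine=19 → close Dunmere (overflow 12)
  25÷3 = 8 each, +1 to first 1
Round 5: Briarlake=28 Cedarfen=27 Hollowpine=27 → close Briarlake (overflow 19)
  28÷2 = 14 each, +1 to first 0
Round 6: Cedarfen=41 Hollowpine=41 → close Hollowpine (overflow 30)
  41÷1 = 41 each, +1 to first 0

Closure order: Fernhollow, Greywater, Ashgrove, Dunmere, Briarlake, Hollowpine
Last habitat: Cedarfen with 82 animals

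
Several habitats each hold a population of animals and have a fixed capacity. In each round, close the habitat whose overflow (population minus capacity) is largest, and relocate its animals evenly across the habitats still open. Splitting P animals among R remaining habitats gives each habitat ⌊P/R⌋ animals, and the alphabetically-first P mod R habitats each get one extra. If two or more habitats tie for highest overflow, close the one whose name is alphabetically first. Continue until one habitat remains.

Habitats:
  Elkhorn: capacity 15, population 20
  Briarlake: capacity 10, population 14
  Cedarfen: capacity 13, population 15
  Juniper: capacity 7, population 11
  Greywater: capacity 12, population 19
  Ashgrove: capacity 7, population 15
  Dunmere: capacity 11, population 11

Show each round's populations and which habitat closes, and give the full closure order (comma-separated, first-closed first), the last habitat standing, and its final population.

Closure order: Ashgrove, Greywater, Briarlake, Elkhorn, Cedarfen, Juniper
Last habitat: Dunmere with 105 animals

Round 1: Ashgrove=15 Briarlake=14 Cedarfen=15 Dunmere=11 Elkhorn=20 Greywater=19 Juniper=11 → close Ashgrove (overflow 8)
  15÷6 = 2 each, +1 to first 3
Round 2: Briarlake=17 Cedarfen=18 Dunmere=14 Elkhorn=22 Greywater=21 Juniper=13 → close Greywater (overflow 9)
  21÷5 = 4 each, +1 to first 1
Round 3: Briarlake=22 Cedarfen=22 Dunmere=18 Elkhorn=26 Juniper=17 → close Briarlake (overflow 12)
  22÷4 = 5 each, +1 to first 2
Round 4: Cedarfen=28 Dunmere=24 Elkhorn=31 Juniper=22 → close Elkhorn (overflow 16)
  31÷3 = 10 each, +1 to first 1
Round 5: Cedarfen=39 Dunmere=34 Juniper=32 → close Cedarfen (overflow 26)
  39÷2 = 19 each, +1 to first 1
Round 6: Dunmere=54 Juniper=51 → close Juniper (overflow 44)
  51÷1 = 51 each, +1 to first 0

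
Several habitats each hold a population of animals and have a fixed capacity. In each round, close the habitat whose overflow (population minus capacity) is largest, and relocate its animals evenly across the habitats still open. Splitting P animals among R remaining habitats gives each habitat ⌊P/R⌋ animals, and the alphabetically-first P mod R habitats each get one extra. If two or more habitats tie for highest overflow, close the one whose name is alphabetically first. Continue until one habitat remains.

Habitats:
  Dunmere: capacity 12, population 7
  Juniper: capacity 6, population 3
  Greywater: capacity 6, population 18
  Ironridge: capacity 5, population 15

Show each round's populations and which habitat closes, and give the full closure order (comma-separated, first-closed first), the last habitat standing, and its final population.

Closure order: Greywater, Ironridge, Juniper
Last habitat: Dunmere with 43 animals

Round 1: Dunmere=7 Greywater=18 Ironridge=15 Juniper=3 → close Greywater (overflow 12)
  18÷3 = 6 each, +1 to first 0
Round 2: Dunmere=13 Ironridge=21 Juniper=9 → close Ironridge (overflow 16)
  21÷2 = 10 each, +1 to first 1
Round 3: Dunmere=24 Juniper=19 → close Juniper (overflow 13)
  19÷1 = 19 each, +1 to first 0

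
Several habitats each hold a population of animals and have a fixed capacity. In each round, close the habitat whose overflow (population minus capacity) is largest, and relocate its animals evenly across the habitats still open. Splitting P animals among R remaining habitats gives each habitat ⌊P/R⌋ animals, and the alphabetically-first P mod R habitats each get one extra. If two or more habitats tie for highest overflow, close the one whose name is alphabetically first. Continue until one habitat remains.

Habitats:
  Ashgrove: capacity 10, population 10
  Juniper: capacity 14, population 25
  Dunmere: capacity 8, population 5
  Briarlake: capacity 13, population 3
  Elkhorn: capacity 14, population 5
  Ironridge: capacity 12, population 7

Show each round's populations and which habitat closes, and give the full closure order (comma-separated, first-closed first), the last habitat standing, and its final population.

Closure order: Juniper, Ashgrove, Dunmere, Ironridge, Briarlake
Last habitat: Elkhorn with 55 animals

Round 1: Ashgrove=10 Briarlake=3 Dunmere=5 Elkhorn=5 Ironridge=7 Juniper=25 → close Juniper (overflow 11)
  25÷5 = 5 each, +1 to first 0
Round 2: Ashgrove=15 Briarlake=8 Dunmere=10 Elkhorn=10 Ironridge=12 → close Ashgrove (overflow 5)
  15÷4 = 3 each, +1 to first 3
Round 3: Briarlake=12 Dunmere=14 Elkhorn=14 Ironridge=15 → close Dunmere (overflow 6)
  14÷3 = 4 each, +1 to first 2
Round 4: Briarlake=17 Elkhorn=19 Ironridge=19 → close Ironridge (overflow 7)
  19÷2 = 9 each, +1 to first 1
Round 5: Briarlake=27 Elkhorn=28 → close Briarlake (overflow 14)
  27÷1 = 27 each, +1 to first 0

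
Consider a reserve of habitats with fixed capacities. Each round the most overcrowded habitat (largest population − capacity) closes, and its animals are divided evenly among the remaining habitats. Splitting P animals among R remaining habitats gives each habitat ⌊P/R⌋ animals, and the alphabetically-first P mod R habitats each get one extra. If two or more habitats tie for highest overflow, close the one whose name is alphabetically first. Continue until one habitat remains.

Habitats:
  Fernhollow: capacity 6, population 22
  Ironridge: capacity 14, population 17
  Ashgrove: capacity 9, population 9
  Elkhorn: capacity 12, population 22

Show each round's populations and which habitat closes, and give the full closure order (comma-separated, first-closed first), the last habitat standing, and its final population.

Round 1: Ashgrove=9 Elkhorn=22 Fernhollow=22 Ironridge=17 → close Fernhollow (overflow 16)
  22÷3 = 7 each, +1 to first 1
Round 2: Ashgrove=17 Elkhorn=29 Ironridge=24 → close Elkhorn (overflow 17)
  29÷2 = 14 each, +1 to first 1
Round 3: Ashgrove=32 Ironridge=38 → close Ironridge (overflow 24)
  38÷1 = 38 each, +1 to first 0

Closure order: Fernhollow, Elkhorn, Ironridge
Last habitat: Ashgrove with 70 animals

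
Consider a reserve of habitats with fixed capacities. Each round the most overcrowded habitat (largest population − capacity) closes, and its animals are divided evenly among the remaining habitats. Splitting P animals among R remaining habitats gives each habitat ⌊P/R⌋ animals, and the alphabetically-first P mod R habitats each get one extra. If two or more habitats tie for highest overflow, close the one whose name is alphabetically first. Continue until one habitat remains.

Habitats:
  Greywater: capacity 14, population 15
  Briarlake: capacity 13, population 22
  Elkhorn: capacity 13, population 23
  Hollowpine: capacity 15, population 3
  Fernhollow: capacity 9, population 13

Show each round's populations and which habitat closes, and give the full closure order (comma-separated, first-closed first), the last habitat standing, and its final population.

Round 1: Briarlake=22 Elkhorn=23 Fernhollow=13 Greywater=15 Hollowpine=3 → close Elkhorn (overflow 10)
  23÷4 = 5 each, +1 to first 3
Round 2: Briarlake=28 Fernhollow=19 Greywater=21 Hollowpine=8 → close Briarlake (overflow 15)
  28÷3 = 9 each, +1 to first 1
Round 3: Fernhollow=29 Greywater=30 Hollowpine=17 → close Fernhollow (overflow 20)
  29÷2 = 14 each, +1 to first 1
Round 4: Greywater=45 Hollowpine=31 → close Greywater (overflow 31)
  45÷1 = 45 each, +1 to first 0

Closure order: Elkhorn, Briarlake, Fernhollow, Greywater
Last habitat: Hollowpine with 76 animals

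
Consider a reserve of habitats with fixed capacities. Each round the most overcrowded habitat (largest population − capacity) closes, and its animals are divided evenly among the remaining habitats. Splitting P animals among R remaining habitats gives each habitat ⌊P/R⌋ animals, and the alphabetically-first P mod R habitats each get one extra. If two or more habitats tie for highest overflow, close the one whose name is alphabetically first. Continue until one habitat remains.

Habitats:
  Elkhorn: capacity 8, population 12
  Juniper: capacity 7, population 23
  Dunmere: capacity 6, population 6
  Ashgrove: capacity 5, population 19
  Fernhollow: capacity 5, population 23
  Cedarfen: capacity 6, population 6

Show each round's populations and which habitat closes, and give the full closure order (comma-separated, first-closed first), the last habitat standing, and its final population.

Round 1: Ashgrove=19 Cedarfen=6 Dunmere=6 Elkhorn=12 Fernhollow=23 Juniper=23 → close Fernhollow (overflow 18)
  23÷5 = 4 each, +1 to first 3
Round 2: Ashgrove=24 Cedarfen=11 Dunmere=11 Elkhorn=16 Juniper=27 → close Juniper (overflow 20)
  27÷4 = 6 each, +1 to first 3
Round 3: Ashgrove=31 Cedarfen=18 Dunmere=18 Elkhorn=22 → close Ashgrove (overflow 26)
  31÷3 = 10 each, +1 to first 1
Round 4: Cedarfen=29 Dunmere=28 Elkhorn=32 → close Elkhorn (overflow 24)
  32÷2 = 16 each, +1 to first 0
Round 5: Cedarfen=45 Dunmere=44 → close Cedarfen (overflow 39)
  45÷1 = 45 each, +1 to first 0

Closure order: Fernhollow, Juniper, Ashgrove, Elkhorn, Cedarfen
Last habitat: Dunmere with 89 animals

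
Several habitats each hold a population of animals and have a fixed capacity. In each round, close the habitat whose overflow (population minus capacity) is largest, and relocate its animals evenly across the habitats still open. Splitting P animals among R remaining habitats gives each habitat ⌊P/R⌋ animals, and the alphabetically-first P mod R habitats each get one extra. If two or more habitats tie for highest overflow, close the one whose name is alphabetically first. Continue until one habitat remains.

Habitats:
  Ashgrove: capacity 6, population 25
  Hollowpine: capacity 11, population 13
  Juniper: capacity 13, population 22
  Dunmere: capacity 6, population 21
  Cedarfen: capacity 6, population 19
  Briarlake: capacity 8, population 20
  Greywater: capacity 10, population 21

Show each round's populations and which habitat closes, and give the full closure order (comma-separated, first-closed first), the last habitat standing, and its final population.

Round 1: Ashgrove=25 Briarlake=20 Cedarfen=19 Dunmere=21 Greywater=21 Hollowpine=13 Juniper=22 → close Ashgrove (overflow 19)
  25÷6 = 4 each, +1 to first 1
Round 2: Briarlake=25 Cedarfen=23 Dunmere=25 Greywater=25 Hollowpine=17 Juniper=26 → close Dunmere (overflow 19)
  25÷5 = 5 each, +1 to first 0
Round 3: Briarlake=30 Cedarfen=28 Greywater=30 Hollowpine=22 Juniper=31 → close Briarlake (overflow 22)
  30÷4 = 7 each, +1 to first 2
Round 4: Cedarfen=36 Greywater=38 Hollowpine=29 Juniper=38 → close Cedarfen (overflow 30)
  36÷3 = 12 each, +1 to first 0
Round 5: Greywater=50 Hollowpine=41 Juniper=50 → close Greywater (overflow 40)
  50÷2 = 25 each, +1 to first 0
Round 6: Hollowpine=66 Juniper=75 → close Juniper (overflow 62)
  75÷1 = 75 each, +1 to first 0

Closure order: Ashgrove, Dunmere, Briarlake, Cedarfen, Greywater, Juniper
Last habitat: Hollowpine with 141 animals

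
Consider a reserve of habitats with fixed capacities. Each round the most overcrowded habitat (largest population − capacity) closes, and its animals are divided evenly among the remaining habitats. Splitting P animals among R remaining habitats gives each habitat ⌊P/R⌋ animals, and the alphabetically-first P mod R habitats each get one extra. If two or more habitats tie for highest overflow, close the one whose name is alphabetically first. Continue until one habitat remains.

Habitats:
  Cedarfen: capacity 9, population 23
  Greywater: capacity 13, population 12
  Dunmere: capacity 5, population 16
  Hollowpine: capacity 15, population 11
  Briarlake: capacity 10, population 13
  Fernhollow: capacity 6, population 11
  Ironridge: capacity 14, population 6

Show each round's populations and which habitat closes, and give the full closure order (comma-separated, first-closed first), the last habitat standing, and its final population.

Round 1: Briarlake=13 Cedarfen=23 Dunmere=16 Fernhollow=11 Greywater=12 Hollowpine=11 Ironridge=6 → close Cedarfen (overflow 14)
  23÷6 = 3 each, +1 to first 5
Round 2: Briarlake=17 Dunmere=20 Fernhollow=15 Greywater=16 Hollowpine=15 Ironridge=9 → close Dunmere (overflow 15)
  20÷5 = 4 each, +1 to first 0
Round 3: Briarlake=21 Fernhollow=19 Greywater=20 Hollowpine=19 Ironridge=13 → close Fernhollow (overflow 13)
  19÷4 = 4 each, +1 to first 3
Round 4: Briarlake=26 Greywater=25 Hollowpine=24 Ironridge=17 → close Briarlake (overflow 16)
  26÷3 = 8 each, +1 to first 2
Round 5: Greywater=34 Hollowpine=33 Ironridge=25 → close Greywater (overflow 21)
  34÷2 = 17 each, +1 to first 0
Round 6: Hollowpine=50 Ironridge=42 → close Hollowpine (overflow 35)
  50÷1 = 50 each, +1 to first 0

Closure order: Cedarfen, Dunmere, Fernhollow, Briarlake, Greywater, Hollowpine
Last habitat: Ironridge with 92 animals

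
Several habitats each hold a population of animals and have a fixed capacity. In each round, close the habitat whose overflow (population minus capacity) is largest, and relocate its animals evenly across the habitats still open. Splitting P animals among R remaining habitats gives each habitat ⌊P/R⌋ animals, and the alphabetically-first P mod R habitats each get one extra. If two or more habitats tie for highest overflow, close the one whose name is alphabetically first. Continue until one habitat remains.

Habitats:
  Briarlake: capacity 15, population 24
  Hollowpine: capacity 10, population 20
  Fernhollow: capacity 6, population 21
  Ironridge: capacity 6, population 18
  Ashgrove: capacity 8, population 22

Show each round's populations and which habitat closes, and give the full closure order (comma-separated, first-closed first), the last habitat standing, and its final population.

Round 1: Ashgrove=22 Briarlake=24 Fernhollow=21 Hollowpine=20 Ironridge=18 → close Fernhollow (overflow 15)
  21÷4 = 5 each, +1 to first 1
Round 2: Ashgrove=28 Briarlake=29 Hollowpine=25 Ironridge=23 → close Ashgrove (overflow 20)
  28÷3 = 9 each, +1 to first 1
Round 3: Briarlake=39 Hollowpine=34 Ironridge=32 → close Ironridge (overflow 26)
  32÷2 = 16 each, +1 to first 0
Round 4: Briarlake=55 Hollowpine=50 → close Briarlake (overflow 40)
  55÷1 = 55 each, +1 to first 0

Closure order: Fernhollow, Ashgrove, Ironridge, Briarlake
Last habitat: Hollowpine with 105 animals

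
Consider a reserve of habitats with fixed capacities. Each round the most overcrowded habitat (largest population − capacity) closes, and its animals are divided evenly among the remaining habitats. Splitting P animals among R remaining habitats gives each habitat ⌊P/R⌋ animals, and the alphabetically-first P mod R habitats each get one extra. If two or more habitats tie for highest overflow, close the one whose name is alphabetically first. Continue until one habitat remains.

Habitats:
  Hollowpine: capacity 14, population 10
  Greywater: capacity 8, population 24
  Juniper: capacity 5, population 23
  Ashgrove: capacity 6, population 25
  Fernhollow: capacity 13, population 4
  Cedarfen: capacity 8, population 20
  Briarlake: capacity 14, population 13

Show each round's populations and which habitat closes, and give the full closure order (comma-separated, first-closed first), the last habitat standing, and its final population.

Closure order: Ashgrove, Juniper, Greywater, Cedarfen, Briarlake, Hollowpine
Last habitat: Fernhollow with 119 animals

Round 1: Ashgrove=25 Briarlake=13 Cedarfen=20 Fernhollow=4 Greywater=24 Hollowpine=10 Juniper=23 → close Ashgrove (overflow 19)
  25÷6 = 4 each, +1 to first 1
Round 2: Briarlake=18 Cedarfen=24 Fernhollow=8 Greywater=28 Hollowpine=14 Juniper=27 → close Juniper (overflow 22)
  27÷5 = 5 each, +1 to first 2
Round 3: Briarlake=24 Cedarfen=30 Fernhollow=13 Greywater=33 Hollowpine=19 → close Greywater (overflow 25)
  33÷4 = 8 each, +1 to first 1
Round 4: Briarlake=33 Cedarfen=38 Fernhollow=21 Hollowpine=27 → close Cedarfen (overflow 30)
  38÷3 = 12 each, +1 to first 2
Round 5: Briarlake=46 Fernhollow=34 Hollowpine=39 → close Briarlake (overflow 32)
  46÷2 = 23 each, +1 to first 0
Round 6: Fernhollow=57 Hollowpine=62 → close Hollowpine (overflow 48)
  62÷1 = 62 each, +1 to first 0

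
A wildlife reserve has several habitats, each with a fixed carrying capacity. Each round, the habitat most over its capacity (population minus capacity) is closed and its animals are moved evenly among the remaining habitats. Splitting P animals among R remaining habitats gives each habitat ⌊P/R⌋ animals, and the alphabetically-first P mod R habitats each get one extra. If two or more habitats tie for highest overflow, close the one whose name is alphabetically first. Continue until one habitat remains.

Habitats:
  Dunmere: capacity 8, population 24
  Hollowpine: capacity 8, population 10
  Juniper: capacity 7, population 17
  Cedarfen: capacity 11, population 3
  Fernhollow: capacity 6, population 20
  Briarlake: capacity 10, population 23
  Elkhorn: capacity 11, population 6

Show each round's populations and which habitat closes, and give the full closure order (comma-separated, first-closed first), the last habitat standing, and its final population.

Closure order: Dunmere, Fernhollow, Briarlake, Juniper, Hollowpine, Elkhorn
Last habitat: Cedarfen with 103 animals

Round 1: Briarlake=23 Cedarfen=3 Dunmere=24 Elkhorn=6 Fernhollow=20 Hollowpine=10 Juniper=17 → close Dunmere (overflow 16)
  24÷6 = 4 each, +1 to first 0
Round 2: Briarlake=27 Cedarfen=7 Elkhorn=10 Fernhollow=24 Hollowpine=14 Juniper=21 → close Fernhollow (overflow 18)
  24÷5 = 4 each, +1 to first 4
Round 3: Briarlake=32 Cedarfen=12 Elkhorn=15 Hollowpine=19 Juniper=25 → close Briarlake (overflow 22)
  32÷4 = 8 each, +1 to first 0
Round 4: Cedarfen=20 Elkhorn=23 Hollowpine=27 Juniper=33 → close Juniper (overflow 26)
  33÷3 = 11 each, +1 to first 0
Round 5: Cedarfen=31 Elkhorn=34 Hollowpine=38 → close Hollowpine (overflow 30)
  38÷2 = 19 each, +1 to first 0
Round 6: Cedarfen=50 Elkhorn=53 → close Elkhorn (overflow 42)
  53÷1 = 53 each, +1 to first 0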